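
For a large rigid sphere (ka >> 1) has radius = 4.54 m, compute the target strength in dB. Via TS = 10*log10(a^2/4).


TS = 10*log10(4.54^2 / 4) = 10*log10(5.1529) = 7.12

7.12 dB


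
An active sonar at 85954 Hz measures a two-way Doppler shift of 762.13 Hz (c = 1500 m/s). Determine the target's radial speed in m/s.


6.65 m/s


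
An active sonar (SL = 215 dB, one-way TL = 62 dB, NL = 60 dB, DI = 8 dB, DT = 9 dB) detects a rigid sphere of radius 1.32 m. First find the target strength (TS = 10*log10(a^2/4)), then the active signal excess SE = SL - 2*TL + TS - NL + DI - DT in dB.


Step 1: TS = 10*log10(1.32^2/4) = -3.61 dB
Step 2: SE = SL - 2*TL + TS - NL + DI - DT = 215 - 2*62 + (-3.61) - 60 + 8 - 9 = 26.39

26.39 dB


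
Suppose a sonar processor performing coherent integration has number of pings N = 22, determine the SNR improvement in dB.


Gain = 10*log10(22) = 13.42

13.42 dB


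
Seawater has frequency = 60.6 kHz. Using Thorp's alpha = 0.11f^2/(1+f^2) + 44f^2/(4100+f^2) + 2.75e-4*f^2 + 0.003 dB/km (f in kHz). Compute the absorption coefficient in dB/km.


21.912 dB/km


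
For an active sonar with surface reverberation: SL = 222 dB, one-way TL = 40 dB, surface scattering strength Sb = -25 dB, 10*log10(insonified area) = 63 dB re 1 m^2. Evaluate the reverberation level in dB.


180 dB


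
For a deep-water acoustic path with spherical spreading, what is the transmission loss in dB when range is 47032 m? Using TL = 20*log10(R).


93.45 dB


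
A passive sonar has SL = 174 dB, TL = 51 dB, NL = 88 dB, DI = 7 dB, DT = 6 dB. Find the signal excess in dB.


36 dB


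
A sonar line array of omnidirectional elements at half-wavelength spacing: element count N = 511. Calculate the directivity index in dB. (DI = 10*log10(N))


DI = 10*log10(511) = 27.08

27.08 dB


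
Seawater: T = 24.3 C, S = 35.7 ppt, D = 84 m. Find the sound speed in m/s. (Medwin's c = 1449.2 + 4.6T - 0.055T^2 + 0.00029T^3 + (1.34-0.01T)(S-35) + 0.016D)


c = 1449.2 + 4.6*24.3 - 0.055*24.3^2 + 0.00029*24.3^3 + (1.34 - 0.01*24.3)*(35.7 - 35) + 0.016*84 = 1534.78

1534.78 m/s


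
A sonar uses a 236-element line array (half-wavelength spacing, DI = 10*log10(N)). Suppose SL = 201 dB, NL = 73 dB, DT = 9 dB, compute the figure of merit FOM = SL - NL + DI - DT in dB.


142.73 dB


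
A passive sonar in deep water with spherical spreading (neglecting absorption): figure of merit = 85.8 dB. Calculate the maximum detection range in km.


At max range FOM = TL, so 20*log10(R) = 85.8
R = 10^(85.8/20) = 19498.45 m = 19.5 km

19.5 km


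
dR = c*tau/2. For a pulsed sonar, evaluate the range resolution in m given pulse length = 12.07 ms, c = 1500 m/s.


dR = c*tau/2 = 1500 * 12.07e-3 / 2 = 9.0525

9.0525 m


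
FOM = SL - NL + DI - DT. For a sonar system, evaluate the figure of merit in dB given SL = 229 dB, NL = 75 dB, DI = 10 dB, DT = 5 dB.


FOM = SL - NL + DI - DT = 229 - 75 + 10 - 5 = 159

159 dB


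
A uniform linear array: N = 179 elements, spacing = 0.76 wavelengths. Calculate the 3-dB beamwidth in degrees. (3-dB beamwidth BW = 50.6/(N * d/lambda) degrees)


BW = 50.6 / (179 * 0.76) = 50.6 / 136.04 = 0.37

0.37 deg


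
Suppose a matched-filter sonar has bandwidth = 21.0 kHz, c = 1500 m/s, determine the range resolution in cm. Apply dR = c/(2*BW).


dR = c/(2*BW) = 1500 / (2 * 21.0e3) = 0.0357 m = 3.57 cm

3.57 cm


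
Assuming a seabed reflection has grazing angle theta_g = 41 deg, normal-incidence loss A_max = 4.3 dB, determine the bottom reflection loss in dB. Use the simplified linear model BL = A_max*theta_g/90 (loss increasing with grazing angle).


BL = A_max * theta_g / 90 = 4.3 * 41 / 90 = 1.96

1.96 dB


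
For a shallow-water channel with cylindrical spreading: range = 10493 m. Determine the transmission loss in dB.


TL = 10*log10(10493) = 40.21

40.21 dB


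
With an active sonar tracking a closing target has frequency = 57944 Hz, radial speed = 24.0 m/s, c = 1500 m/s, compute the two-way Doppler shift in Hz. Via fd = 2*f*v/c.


fd = 2*f*v/c = 2 * 57944 * 24.0 / 1500 = 1854.21

1854.21 Hz


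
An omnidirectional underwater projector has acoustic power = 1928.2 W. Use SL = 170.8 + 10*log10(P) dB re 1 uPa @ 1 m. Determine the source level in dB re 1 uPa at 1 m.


SL = 170.8 + 10*log10(1928.2) = 170.8 + 32.85 = 203.65

203.65 dB


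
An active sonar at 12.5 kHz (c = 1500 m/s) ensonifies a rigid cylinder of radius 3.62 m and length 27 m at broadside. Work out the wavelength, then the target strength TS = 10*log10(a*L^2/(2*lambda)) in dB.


Step 1: lambda = c/f = 1500/12500 = 0.12 m
Step 2: TS = 10*log10(a*L^2/(2*lambda)) = 10*log10(3.62*27^2/(2*0.12)) = 40.41

40.41 dB


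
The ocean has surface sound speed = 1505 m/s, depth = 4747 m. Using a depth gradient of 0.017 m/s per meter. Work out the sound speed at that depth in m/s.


c = 1505 + 0.017 * 4747 = 1585.699

1585.699 m/s


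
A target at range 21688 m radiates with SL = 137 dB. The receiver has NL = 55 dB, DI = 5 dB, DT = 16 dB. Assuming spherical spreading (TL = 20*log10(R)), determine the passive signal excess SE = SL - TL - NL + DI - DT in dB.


-15.72 dB


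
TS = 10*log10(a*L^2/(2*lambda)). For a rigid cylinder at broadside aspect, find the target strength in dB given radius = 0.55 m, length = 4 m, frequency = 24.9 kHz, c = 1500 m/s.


18.64 dB


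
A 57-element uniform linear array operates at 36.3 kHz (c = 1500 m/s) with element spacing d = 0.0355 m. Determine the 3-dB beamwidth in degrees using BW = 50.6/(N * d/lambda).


Step 1: lambda = 1500/36300 = 0.04132 m
Step 2: d/lambda = 0.0355/0.04132 = 0.8591
Step 3: BW = 50.6/(N * d/lambda) = 50.6/(57 * 0.8591) = 1.03

1.03 deg


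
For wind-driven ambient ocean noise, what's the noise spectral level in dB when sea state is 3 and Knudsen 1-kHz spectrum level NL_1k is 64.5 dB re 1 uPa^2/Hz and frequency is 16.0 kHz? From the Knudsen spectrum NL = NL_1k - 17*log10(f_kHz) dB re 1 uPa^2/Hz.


44.03 dB


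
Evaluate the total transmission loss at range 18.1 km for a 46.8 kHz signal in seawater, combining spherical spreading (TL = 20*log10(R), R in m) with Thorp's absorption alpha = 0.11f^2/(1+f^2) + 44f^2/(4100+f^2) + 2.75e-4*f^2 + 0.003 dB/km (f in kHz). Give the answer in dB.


Step 1 (Thorp): alpha = 0.11*2190.24/(1+2190.24) + 44*2190.24/(4100+2190.24) + 2.75e-4*2190.24 + 0.003 = 16.0359 dB/km
Step 2: TL_spread = 20*log10(18100) = 85.15 dB
Step 3: TL_abs = alpha*R = 16.0359 * 18.1 = 290.25 dB
Step 4: TL_total = 85.15 + 290.25 = 375.4

375.4 dB


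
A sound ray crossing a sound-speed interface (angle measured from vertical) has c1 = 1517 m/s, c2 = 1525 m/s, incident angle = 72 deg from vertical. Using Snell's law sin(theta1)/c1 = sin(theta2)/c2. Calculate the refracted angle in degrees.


sin(theta2) = (c2/c1)*sin(theta1) = (1525/1517)*sin(72 deg) = 0.95607
theta2 = arcsin(0.95607) = 72.95

72.95 deg


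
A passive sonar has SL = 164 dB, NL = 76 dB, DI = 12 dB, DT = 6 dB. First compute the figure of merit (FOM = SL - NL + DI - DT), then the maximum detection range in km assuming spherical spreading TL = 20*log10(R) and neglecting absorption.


Step 1: FOM = SL - NL + DI - DT = 164 - 76 + 12 - 6 = 94 dB
Step 2: at max range FOM = TL = 20*log10(R), so R = 10^(94/20) = 50118.72 m = 50.12 km

50.12 km


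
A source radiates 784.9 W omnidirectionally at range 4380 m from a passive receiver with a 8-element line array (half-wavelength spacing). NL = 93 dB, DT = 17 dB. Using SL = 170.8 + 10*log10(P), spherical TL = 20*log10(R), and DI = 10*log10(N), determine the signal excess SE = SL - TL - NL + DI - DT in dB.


Step 1: SL = 170.8 + 10*log10(784.9) = 199.75 dB
Step 2: TL = 20*log10(4380) = 72.83 dB
Step 3: DI = 10*log10(8) = 9.03 dB
Step 4: SE = SL - TL - NL + DI - DT = 199.75 - 72.83 - 93 + 9.03 - 17 = 25.95

25.95 dB


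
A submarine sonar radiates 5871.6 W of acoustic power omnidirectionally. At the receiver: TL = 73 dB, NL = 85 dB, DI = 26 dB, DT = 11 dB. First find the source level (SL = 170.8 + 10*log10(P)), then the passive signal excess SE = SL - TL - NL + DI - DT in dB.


Step 1: SL = 170.8 + 10*log10(5871.6) = 208.49 dB
Step 2: SE = SL - TL - NL + DI - DT = 208.49 - 73 - 85 + 26 - 11 = 65.49

65.49 dB


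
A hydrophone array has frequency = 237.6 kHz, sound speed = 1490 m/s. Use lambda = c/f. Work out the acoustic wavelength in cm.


lambda = c/f = 1490 / 237600 = 0.0063 m = 0.63 cm

0.63 cm


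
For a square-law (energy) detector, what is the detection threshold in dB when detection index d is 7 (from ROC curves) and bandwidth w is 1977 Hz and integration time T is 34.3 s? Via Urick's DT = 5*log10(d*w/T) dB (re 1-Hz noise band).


DT = 5*log10(d*w/T) = 5*log10(7 * 1977 / 34.3) = 5*log10(403.47) = 13.03

13.03 dB


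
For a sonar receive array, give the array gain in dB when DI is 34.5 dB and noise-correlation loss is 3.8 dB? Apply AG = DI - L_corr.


AG = DI - L_corr = 34.5 - 3.8 = 30.7

30.7 dB


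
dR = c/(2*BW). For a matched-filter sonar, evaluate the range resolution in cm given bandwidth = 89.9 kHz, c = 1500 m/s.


dR = c/(2*BW) = 1500 / (2 * 89.9e3) = 0.0083 m = 0.83 cm

0.83 cm


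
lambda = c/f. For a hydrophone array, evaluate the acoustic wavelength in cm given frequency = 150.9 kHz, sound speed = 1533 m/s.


lambda = c/f = 1533 / 150900 = 0.0102 m = 1.02 cm

1.02 cm


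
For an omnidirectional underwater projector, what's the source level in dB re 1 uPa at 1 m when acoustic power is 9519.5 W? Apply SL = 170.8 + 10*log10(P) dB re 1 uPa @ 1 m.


210.59 dB


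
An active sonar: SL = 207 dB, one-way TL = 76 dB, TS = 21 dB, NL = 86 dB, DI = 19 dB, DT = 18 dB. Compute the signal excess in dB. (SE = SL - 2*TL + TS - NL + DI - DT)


SE = SL - 2*TL + TS - NL + DI - DT = 207 - 2*76 + (21) - 86 + 19 - 18 = -9

-9 dB


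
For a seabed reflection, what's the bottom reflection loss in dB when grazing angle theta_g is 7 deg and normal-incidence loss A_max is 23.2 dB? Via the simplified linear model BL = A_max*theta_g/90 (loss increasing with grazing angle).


1.8 dB


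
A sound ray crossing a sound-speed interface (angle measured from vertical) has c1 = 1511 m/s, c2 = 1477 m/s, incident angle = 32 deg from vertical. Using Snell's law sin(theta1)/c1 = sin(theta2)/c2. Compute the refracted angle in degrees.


sin(theta2) = (c2/c1)*sin(theta1) = (1477/1511)*sin(32 deg) = 0.518
theta2 = arcsin(0.518) = 31.2

31.2 deg


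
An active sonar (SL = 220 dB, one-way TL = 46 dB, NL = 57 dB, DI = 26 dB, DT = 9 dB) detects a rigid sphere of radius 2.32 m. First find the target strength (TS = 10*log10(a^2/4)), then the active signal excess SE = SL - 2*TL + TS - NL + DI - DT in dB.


Step 1: TS = 10*log10(2.32^2/4) = 1.29 dB
Step 2: SE = SL - 2*TL + TS - NL + DI - DT = 220 - 2*46 + (1.29) - 57 + 26 - 9 = 89.29

89.29 dB


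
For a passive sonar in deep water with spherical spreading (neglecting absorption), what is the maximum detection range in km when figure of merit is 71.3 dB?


3.67 km


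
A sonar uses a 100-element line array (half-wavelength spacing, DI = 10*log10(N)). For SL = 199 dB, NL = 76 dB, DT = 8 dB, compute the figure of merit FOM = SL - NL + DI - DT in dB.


Step 1: DI = 10*log10(100) = 20.0 dB
Step 2: FOM = SL - NL + DI - DT = 199 - 76 + 20.0 - 8 = 135.0

135.0 dB


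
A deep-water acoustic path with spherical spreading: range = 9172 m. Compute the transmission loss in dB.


79.25 dB


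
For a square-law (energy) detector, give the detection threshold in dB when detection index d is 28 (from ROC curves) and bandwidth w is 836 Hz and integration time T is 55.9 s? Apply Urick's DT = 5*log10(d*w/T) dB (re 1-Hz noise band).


13.11 dB


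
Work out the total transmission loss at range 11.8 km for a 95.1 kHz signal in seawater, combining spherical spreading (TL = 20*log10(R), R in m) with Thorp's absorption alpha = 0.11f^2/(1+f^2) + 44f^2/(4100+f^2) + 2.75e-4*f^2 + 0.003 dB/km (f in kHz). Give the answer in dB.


Step 1 (Thorp): alpha = 0.11*9044.01/(1+9044.01) + 44*9044.01/(4100+9044.01) + 2.75e-4*9044.01 + 0.003 = 32.8752 dB/km
Step 2: TL_spread = 20*log10(11800) = 81.44 dB
Step 3: TL_abs = alpha*R = 32.8752 * 11.8 = 387.93 dB
Step 4: TL_total = 81.44 + 387.93 = 469.37

469.37 dB


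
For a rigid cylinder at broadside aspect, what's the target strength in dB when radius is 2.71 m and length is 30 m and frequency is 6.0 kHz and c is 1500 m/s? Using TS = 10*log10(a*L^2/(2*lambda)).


lambda = 1500/6000 = 0.25 m
TS = 10*log10(2.71*30^2/(2*0.25)) = 36.88

36.88 dB


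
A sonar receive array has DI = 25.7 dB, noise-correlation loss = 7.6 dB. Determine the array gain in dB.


AG = DI - L_corr = 25.7 - 7.6 = 18.1

18.1 dB


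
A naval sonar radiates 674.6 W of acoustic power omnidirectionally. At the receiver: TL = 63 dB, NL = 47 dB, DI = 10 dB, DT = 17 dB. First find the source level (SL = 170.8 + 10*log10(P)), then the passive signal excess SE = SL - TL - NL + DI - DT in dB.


Step 1: SL = 170.8 + 10*log10(674.6) = 199.09 dB
Step 2: SE = SL - TL - NL + DI - DT = 199.09 - 63 - 47 + 10 - 17 = 82.09

82.09 dB


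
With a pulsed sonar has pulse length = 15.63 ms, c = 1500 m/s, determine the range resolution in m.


dR = c*tau/2 = 1500 * 15.63e-3 / 2 = 11.7225

11.7225 m


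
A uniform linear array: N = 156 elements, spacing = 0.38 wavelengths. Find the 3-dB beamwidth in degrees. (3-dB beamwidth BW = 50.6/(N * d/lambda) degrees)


BW = 50.6 / (156 * 0.38) = 50.6 / 59.28 = 0.85

0.85 deg


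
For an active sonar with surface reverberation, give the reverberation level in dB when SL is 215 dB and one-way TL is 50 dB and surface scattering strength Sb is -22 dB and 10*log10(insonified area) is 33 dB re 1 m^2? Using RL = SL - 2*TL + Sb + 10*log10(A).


RL = SL - 2*TL + Sb + 10*log10(A) = 215 - 2*50 + (-22) + 33 = 126

126 dB


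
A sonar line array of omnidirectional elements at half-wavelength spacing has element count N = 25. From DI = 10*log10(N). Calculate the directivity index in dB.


DI = 10*log10(25) = 13.98

13.98 dB


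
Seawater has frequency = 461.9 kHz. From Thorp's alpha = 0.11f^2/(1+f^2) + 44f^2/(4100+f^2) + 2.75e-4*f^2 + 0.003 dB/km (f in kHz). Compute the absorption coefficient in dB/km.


f^2 = 213351.61
alpha = 0.11*213351.61/(1+213351.61) + 44*213351.61/(4100+213351.61) + 2.75e-4*213351.61 + 0.003 = 101.955

101.955 dB/km


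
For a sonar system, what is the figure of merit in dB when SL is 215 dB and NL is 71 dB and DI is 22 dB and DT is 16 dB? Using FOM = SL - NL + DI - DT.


FOM = SL - NL + DI - DT = 215 - 71 + 22 - 16 = 150

150 dB


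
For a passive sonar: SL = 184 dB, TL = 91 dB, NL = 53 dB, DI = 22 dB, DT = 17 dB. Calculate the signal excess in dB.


SE = SL - TL - NL + DI - DT = 184 - 91 - 53 + 22 - 17 = 45

45 dB


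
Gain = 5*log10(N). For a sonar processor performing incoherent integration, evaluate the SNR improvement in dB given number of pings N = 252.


12.01 dB


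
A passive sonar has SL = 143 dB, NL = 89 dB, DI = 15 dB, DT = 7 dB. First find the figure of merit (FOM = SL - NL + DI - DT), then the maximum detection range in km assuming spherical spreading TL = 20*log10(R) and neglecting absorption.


Step 1: FOM = SL - NL + DI - DT = 143 - 89 + 15 - 7 = 62 dB
Step 2: at max range FOM = TL = 20*log10(R), so R = 10^(62/20) = 1258.93 m = 1.26 km

1.26 km


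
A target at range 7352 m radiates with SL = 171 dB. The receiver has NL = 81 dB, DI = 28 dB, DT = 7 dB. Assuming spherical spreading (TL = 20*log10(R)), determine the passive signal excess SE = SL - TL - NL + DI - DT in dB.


Step 1: TL = 20*log10(7352) = 77.33 dB
Step 2: SE = 171 - 77.33 - 81 + 28 - 7 = 33.67

33.67 dB


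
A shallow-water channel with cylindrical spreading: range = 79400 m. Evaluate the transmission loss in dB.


TL = 10*log10(79400) = 49.0

49.0 dB


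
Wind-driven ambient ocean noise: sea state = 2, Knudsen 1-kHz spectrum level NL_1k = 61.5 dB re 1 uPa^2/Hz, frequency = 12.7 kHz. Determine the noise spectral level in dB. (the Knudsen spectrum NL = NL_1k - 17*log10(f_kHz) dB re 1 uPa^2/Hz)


NL = NL_1k - 17*log10(f_kHz) = 61.5 - 17*log10(12.7) = 61.5 - (18.76) = 42.74

42.74 dB


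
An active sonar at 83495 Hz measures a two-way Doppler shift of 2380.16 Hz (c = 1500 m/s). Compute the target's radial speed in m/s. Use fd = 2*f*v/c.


From fd = 2*f*v/c, v = c*fd/(2*f) = 1500 * 2380.16 / (2*83495) = 21.38

21.38 m/s


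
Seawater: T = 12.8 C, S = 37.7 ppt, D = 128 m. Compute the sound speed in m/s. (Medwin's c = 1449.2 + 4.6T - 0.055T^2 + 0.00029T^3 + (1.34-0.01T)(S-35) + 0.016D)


c = 1449.2 + 4.6*12.8 - 0.055*12.8^2 + 0.00029*12.8^3 + (1.34 - 0.01*12.8)*(37.7 - 35) + 0.016*128 = 1505.0

1505.0 m/s


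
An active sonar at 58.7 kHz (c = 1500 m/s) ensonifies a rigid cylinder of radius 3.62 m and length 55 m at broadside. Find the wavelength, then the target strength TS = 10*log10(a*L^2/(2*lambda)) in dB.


Step 1: lambda = c/f = 1500/58700 = 0.02555 m
Step 2: TS = 10*log10(a*L^2/(2*lambda)) = 10*log10(3.62*55^2/(2*0.02555)) = 53.31

53.31 dB


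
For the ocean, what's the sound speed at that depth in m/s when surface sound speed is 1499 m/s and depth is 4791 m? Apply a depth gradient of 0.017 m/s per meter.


c = 1499 + 0.017 * 4791 = 1580.447

1580.447 m/s


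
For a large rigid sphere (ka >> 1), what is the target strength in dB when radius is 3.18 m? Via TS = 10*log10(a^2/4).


TS = 10*log10(3.18^2 / 4) = 10*log10(2.5281) = 4.03

4.03 dB


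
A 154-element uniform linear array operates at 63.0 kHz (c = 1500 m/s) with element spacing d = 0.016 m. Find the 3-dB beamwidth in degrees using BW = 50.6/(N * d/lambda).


Step 1: lambda = 1500/63000 = 0.02381 m
Step 2: d/lambda = 0.016/0.02381 = 0.672
Step 3: BW = 50.6/(N * d/lambda) = 50.6/(154 * 0.672) = 0.49

0.49 deg


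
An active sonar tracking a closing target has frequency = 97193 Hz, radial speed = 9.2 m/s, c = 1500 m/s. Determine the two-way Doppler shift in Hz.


fd = 2*f*v/c = 2 * 97193 * 9.2 / 1500 = 1192.23

1192.23 Hz


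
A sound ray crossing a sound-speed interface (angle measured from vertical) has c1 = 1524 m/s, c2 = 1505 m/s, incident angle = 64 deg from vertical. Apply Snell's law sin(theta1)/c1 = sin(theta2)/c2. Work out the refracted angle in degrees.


sin(theta2) = (c2/c1)*sin(theta1) = (1505/1524)*sin(64 deg) = 0.88759
theta2 = arcsin(0.88759) = 62.57

62.57 deg


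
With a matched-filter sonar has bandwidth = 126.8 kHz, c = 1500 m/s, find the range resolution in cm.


dR = c/(2*BW) = 1500 / (2 * 126.8e3) = 0.0059 m = 0.59 cm

0.59 cm


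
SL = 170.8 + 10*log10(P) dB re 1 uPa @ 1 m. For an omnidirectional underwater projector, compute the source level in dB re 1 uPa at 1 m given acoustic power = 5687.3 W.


SL = 170.8 + 10*log10(5687.3) = 170.8 + 37.55 = 208.35

208.35 dB


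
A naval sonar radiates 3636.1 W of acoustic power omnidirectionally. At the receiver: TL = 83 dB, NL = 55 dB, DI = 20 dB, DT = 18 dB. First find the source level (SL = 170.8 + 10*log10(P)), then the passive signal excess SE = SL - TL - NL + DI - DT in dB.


Step 1: SL = 170.8 + 10*log10(3636.1) = 206.41 dB
Step 2: SE = SL - TL - NL + DI - DT = 206.41 - 83 - 55 + 20 - 18 = 70.41

70.41 dB


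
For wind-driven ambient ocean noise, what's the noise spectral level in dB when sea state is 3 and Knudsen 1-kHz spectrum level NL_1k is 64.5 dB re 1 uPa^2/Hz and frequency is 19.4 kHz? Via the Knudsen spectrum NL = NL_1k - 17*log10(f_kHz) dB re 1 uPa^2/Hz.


42.61 dB


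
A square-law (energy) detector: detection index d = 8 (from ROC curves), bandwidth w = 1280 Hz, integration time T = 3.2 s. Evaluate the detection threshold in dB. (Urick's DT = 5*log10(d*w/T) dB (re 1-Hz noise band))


DT = 5*log10(d*w/T) = 5*log10(8 * 1280 / 3.2) = 5*log10(3200.0) = 17.53

17.53 dB


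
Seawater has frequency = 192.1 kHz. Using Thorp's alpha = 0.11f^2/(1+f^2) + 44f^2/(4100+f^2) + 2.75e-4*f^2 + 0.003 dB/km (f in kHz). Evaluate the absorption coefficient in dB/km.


f^2 = 36902.41
alpha = 0.11*36902.41/(1+36902.41) + 44*36902.41/(4100+36902.41) + 2.75e-4*36902.41 + 0.003 = 49.861

49.861 dB/km


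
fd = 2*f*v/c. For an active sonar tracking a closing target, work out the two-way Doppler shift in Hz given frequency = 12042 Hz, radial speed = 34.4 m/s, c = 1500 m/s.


552.33 Hz


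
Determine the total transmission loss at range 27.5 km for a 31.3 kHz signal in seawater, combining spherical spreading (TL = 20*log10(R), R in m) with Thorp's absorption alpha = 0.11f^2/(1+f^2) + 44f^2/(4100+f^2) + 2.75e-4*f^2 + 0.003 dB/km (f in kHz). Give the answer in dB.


332.67 dB


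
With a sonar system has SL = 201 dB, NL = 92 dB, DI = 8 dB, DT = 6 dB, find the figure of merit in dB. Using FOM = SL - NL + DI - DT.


111 dB


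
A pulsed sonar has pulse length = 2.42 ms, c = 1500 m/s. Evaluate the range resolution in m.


1.815 m


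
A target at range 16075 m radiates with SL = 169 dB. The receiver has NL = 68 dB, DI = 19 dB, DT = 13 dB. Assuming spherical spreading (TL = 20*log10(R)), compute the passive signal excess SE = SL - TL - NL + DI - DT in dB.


Step 1: TL = 20*log10(16075) = 84.12 dB
Step 2: SE = 169 - 84.12 - 68 + 19 - 13 = 22.88

22.88 dB


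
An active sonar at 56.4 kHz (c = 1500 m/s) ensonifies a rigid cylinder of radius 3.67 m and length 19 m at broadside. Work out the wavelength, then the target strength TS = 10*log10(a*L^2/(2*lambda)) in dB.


Step 1: lambda = c/f = 1500/56400 = 0.0266 m
Step 2: TS = 10*log10(a*L^2/(2*lambda)) = 10*log10(3.67*19^2/(2*0.0266)) = 43.96

43.96 dB


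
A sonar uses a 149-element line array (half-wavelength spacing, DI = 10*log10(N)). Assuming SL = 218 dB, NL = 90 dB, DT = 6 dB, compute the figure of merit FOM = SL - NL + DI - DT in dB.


Step 1: DI = 10*log10(149) = 21.73 dB
Step 2: FOM = SL - NL + DI - DT = 218 - 90 + 21.73 - 6 = 143.73

143.73 dB


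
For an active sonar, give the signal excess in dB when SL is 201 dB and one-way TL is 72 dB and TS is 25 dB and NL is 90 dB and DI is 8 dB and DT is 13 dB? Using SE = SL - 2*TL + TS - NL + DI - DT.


SE = SL - 2*TL + TS - NL + DI - DT = 201 - 2*72 + (25) - 90 + 8 - 13 = -13

-13 dB


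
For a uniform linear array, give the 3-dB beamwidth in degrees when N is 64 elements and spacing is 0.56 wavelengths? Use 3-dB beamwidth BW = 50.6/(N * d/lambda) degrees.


1.41 deg


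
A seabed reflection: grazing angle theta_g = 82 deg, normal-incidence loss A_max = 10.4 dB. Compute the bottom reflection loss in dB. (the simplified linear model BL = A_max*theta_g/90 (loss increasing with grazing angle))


BL = A_max * theta_g / 90 = 10.4 * 82 / 90 = 9.48

9.48 dB


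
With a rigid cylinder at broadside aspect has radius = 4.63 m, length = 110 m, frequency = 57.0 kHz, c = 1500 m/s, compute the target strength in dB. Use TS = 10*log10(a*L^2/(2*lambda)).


60.27 dB


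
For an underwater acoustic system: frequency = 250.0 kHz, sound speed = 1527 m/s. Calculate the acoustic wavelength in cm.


lambda = c/f = 1527 / 250000 = 0.0061 m = 0.61 cm

0.61 cm


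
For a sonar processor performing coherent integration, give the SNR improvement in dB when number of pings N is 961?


Gain = 10*log10(961) = 29.83

29.83 dB


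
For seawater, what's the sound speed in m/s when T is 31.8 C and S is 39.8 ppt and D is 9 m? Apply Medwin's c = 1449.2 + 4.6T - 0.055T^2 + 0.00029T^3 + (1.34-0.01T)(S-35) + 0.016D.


c = 1449.2 + 4.6*31.8 - 0.055*31.8^2 + 0.00029*31.8^3 + (1.34 - 0.01*31.8)*(39.8 - 35) + 0.016*9 = 1554.24

1554.24 m/s


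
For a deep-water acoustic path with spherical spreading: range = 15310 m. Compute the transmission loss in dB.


TL = 20*log10(15310) = 83.7

83.7 dB


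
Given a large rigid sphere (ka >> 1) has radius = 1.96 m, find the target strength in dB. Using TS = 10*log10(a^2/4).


-0.18 dB


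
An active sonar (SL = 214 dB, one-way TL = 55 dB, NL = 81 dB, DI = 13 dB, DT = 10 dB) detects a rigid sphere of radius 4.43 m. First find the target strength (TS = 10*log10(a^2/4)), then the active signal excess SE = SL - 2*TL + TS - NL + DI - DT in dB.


Step 1: TS = 10*log10(4.43^2/4) = 6.91 dB
Step 2: SE = SL - 2*TL + TS - NL + DI - DT = 214 - 2*55 + (6.91) - 81 + 13 - 10 = 32.91

32.91 dB


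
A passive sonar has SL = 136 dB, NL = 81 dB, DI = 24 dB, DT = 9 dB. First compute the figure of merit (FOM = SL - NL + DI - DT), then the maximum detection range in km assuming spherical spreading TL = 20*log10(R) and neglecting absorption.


Step 1: FOM = SL - NL + DI - DT = 136 - 81 + 24 - 9 = 70 dB
Step 2: at max range FOM = TL = 20*log10(R), so R = 10^(70/20) = 3162.28 m = 3.16 km

3.16 km


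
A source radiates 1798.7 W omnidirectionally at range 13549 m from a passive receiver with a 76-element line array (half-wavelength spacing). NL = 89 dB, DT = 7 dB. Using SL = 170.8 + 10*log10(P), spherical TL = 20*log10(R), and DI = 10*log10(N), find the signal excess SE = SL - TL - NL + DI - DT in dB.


Step 1: SL = 170.8 + 10*log10(1798.7) = 203.35 dB
Step 2: TL = 20*log10(13549) = 82.64 dB
Step 3: DI = 10*log10(76) = 18.81 dB
Step 4: SE = SL - TL - NL + DI - DT = 203.35 - 82.64 - 89 + 18.81 - 7 = 43.52

43.52 dB


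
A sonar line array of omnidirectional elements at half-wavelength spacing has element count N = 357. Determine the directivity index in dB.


DI = 10*log10(357) = 25.53

25.53 dB


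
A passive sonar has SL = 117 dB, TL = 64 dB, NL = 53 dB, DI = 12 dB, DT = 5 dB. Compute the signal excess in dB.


SE = SL - TL - NL + DI - DT = 117 - 64 - 53 + 12 - 5 = 7

7 dB


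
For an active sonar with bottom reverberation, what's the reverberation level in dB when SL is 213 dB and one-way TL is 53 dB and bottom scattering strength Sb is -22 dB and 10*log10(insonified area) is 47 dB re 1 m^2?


RL = SL - 2*TL + Sb + 10*log10(A) = 213 - 2*53 + (-22) + 47 = 132

132 dB


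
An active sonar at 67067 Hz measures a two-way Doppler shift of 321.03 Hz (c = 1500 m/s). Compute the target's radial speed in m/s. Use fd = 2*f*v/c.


From fd = 2*f*v/c, v = c*fd/(2*f) = 1500 * 321.03 / (2*67067) = 3.59

3.59 m/s


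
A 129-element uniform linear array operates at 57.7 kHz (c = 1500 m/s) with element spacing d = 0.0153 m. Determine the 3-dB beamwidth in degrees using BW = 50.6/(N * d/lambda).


0.67 deg


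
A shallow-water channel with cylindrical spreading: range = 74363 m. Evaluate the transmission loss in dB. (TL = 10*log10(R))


48.71 dB


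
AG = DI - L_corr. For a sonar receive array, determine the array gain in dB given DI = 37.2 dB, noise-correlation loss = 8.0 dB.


AG = DI - L_corr = 37.2 - 8.0 = 29.2

29.2 dB


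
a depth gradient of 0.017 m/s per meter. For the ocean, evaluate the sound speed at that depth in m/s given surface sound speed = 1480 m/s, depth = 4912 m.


1563.504 m/s


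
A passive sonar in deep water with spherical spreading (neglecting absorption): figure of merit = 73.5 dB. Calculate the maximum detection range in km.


4.73 km


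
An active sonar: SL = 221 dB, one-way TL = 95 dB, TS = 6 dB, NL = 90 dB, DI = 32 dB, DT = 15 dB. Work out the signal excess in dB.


SE = SL - 2*TL + TS - NL + DI - DT = 221 - 2*95 + (6) - 90 + 32 - 15 = -36

-36 dB


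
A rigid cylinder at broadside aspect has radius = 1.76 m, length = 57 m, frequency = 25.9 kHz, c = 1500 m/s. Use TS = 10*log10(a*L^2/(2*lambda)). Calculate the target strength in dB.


46.93 dB


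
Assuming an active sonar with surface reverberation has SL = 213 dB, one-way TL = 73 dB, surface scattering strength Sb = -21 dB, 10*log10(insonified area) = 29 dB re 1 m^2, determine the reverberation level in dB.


75 dB


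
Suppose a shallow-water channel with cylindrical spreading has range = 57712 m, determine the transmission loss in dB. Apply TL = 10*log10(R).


TL = 10*log10(57712) = 47.61

47.61 dB


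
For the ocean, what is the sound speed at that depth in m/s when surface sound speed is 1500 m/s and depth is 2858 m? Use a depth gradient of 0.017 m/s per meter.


c = 1500 + 0.017 * 2858 = 1548.586

1548.586 m/s


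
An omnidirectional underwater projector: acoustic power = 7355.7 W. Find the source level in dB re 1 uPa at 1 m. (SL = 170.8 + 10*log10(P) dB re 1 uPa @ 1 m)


SL = 170.8 + 10*log10(7355.7) = 170.8 + 38.67 = 209.47

209.47 dB


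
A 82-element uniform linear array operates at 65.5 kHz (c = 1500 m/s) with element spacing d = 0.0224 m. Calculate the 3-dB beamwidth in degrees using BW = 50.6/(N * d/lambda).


0.63 deg


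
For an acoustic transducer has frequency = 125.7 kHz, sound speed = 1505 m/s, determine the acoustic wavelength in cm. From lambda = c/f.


lambda = c/f = 1505 / 125700 = 0.012 m = 1.2 cm

1.2 cm


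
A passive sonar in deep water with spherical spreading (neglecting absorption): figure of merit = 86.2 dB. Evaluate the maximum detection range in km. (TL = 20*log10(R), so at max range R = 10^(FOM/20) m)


At max range FOM = TL, so 20*log10(R) = 86.2
R = 10^(86.2/20) = 20417.38 m = 20.42 km

20.42 km


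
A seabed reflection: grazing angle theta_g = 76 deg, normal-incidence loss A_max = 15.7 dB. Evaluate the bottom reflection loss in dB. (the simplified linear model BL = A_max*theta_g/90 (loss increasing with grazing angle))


BL = A_max * theta_g / 90 = 15.7 * 76 / 90 = 13.26

13.26 dB


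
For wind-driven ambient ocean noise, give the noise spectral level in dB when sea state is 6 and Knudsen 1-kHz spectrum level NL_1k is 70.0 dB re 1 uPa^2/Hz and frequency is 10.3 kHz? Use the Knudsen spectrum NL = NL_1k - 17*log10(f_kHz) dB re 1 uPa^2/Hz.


NL = NL_1k - 17*log10(f_kHz) = 70.0 - 17*log10(10.3) = 70.0 - (17.22) = 52.78

52.78 dB


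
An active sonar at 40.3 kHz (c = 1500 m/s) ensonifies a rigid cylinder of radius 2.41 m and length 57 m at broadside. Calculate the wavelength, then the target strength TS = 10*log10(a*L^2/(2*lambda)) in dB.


Step 1: lambda = c/f = 1500/40300 = 0.03722 m
Step 2: TS = 10*log10(a*L^2/(2*lambda)) = 10*log10(2.41*57^2/(2*0.03722)) = 50.22

50.22 dB


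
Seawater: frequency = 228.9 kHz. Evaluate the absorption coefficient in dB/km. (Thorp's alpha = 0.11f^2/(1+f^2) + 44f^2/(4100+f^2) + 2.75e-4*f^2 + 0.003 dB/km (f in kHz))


55.328 dB/km


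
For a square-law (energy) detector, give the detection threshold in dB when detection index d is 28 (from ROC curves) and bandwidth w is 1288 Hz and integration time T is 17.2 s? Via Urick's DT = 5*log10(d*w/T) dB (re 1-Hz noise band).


16.61 dB


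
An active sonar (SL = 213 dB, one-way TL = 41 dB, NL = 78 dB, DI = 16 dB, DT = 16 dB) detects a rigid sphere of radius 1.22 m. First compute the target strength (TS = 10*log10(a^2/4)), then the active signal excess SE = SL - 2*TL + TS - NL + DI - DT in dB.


Step 1: TS = 10*log10(1.22^2/4) = -4.29 dB
Step 2: SE = SL - 2*TL + TS - NL + DI - DT = 213 - 2*41 + (-4.29) - 78 + 16 - 16 = 48.71

48.71 dB


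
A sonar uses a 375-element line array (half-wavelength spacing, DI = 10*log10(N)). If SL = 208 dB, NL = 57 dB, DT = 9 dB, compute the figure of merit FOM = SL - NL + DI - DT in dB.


Step 1: DI = 10*log10(375) = 25.74 dB
Step 2: FOM = SL - NL + DI - DT = 208 - 57 + 25.74 - 9 = 167.74

167.74 dB


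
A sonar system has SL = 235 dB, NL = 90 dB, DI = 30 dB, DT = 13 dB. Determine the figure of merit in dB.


FOM = SL - NL + DI - DT = 235 - 90 + 30 - 13 = 162

162 dB


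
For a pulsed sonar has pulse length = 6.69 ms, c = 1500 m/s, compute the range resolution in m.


5.0175 m


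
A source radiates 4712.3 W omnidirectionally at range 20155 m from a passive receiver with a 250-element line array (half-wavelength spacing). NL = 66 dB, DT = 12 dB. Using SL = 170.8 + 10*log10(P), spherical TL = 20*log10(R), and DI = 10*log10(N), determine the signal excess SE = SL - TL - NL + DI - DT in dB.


67.42 dB


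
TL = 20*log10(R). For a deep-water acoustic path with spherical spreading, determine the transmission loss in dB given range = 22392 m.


TL = 20*log10(22392) = 87.0

87.0 dB


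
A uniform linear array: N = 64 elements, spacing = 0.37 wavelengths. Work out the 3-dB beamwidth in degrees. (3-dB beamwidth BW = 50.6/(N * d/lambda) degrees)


2.14 deg


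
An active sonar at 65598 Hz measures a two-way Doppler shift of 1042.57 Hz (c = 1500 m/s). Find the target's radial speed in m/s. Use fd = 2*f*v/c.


11.92 m/s


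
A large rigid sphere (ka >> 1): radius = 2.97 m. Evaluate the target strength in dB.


TS = 10*log10(2.97^2 / 4) = 10*log10(2.205225) = 3.43

3.43 dB


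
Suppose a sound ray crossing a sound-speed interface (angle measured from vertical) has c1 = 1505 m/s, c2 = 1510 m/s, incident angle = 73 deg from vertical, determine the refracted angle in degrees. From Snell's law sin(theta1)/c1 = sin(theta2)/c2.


73.63 deg


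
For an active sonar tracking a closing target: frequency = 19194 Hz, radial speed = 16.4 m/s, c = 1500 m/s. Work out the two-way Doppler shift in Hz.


fd = 2*f*v/c = 2 * 19194 * 16.4 / 1500 = 419.71

419.71 Hz


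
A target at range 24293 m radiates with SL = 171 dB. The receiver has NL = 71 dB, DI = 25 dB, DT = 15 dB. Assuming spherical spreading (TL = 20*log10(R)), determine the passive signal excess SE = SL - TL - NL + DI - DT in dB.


Step 1: TL = 20*log10(24293) = 87.71 dB
Step 2: SE = 171 - 87.71 - 71 + 25 - 15 = 22.29

22.29 dB


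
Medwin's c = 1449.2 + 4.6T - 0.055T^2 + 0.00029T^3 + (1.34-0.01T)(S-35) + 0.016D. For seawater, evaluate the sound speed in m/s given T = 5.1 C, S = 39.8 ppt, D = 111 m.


c = 1449.2 + 4.6*5.1 - 0.055*5.1^2 + 0.00029*5.1^3 + (1.34 - 0.01*5.1)*(39.8 - 35) + 0.016*111 = 1479.23

1479.23 m/s


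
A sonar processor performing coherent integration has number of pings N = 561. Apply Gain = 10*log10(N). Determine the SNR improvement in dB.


27.49 dB


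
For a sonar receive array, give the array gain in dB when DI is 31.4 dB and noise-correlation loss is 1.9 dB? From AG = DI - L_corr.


AG = DI - L_corr = 31.4 - 1.9 = 29.5

29.5 dB


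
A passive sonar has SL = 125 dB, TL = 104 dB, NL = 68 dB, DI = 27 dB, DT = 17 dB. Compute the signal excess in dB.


SE = SL - TL - NL + DI - DT = 125 - 104 - 68 + 27 - 17 = -37

-37 dB


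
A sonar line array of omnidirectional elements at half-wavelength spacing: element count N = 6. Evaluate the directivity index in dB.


DI = 10*log10(6) = 7.78

7.78 dB


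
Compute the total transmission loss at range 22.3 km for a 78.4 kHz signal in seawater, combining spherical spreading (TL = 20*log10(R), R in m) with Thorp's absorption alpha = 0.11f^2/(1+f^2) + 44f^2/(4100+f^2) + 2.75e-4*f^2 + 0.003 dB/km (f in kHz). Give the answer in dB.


Step 1 (Thorp): alpha = 0.11*6146.56/(1+6146.56) + 44*6146.56/(4100+6146.56) + 2.75e-4*6146.56 + 0.003 = 28.1974 dB/km
Step 2: TL_spread = 20*log10(22300) = 86.97 dB
Step 3: TL_abs = alpha*R = 28.1974 * 22.3 = 628.8 dB
Step 4: TL_total = 86.97 + 628.8 = 715.77

715.77 dB


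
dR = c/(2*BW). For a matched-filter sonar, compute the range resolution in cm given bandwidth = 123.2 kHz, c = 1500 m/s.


dR = c/(2*BW) = 1500 / (2 * 123.2e3) = 0.0061 m = 0.61 cm

0.61 cm


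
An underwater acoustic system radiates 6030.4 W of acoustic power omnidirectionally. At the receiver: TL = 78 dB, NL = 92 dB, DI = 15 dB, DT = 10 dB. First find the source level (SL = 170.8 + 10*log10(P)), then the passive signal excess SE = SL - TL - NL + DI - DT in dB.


Step 1: SL = 170.8 + 10*log10(6030.4) = 208.6 dB
Step 2: SE = SL - TL - NL + DI - DT = 208.6 - 78 - 92 + 15 - 10 = 43.6

43.6 dB


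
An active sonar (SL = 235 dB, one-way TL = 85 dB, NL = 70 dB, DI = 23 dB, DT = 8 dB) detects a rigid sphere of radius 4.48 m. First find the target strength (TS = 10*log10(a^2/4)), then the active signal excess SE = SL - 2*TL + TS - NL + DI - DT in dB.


Step 1: TS = 10*log10(4.48^2/4) = 7.0 dB
Step 2: SE = SL - 2*TL + TS - NL + DI - DT = 235 - 2*85 + (7.0) - 70 + 23 - 8 = 17.0

17.0 dB


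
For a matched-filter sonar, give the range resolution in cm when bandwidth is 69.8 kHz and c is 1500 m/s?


dR = c/(2*BW) = 1500 / (2 * 69.8e3) = 0.0107 m = 1.07 cm

1.07 cm


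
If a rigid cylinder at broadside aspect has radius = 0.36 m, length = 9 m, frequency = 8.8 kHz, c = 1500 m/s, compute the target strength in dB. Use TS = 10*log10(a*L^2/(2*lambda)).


lambda = 1500/8800 = 0.17045 m
TS = 10*log10(0.36*9^2/(2*0.17045)) = 19.32

19.32 dB


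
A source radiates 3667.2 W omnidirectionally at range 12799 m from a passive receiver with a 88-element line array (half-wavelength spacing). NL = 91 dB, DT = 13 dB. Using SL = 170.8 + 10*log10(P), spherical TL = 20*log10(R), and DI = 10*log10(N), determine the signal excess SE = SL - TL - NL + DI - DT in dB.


Step 1: SL = 170.8 + 10*log10(3667.2) = 206.44 dB
Step 2: TL = 20*log10(12799) = 82.14 dB
Step 3: DI = 10*log10(88) = 19.44 dB
Step 4: SE = SL - TL - NL + DI - DT = 206.44 - 82.14 - 91 + 19.44 - 13 = 39.74

39.74 dB


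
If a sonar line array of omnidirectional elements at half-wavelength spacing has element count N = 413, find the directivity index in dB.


DI = 10*log10(413) = 26.16

26.16 dB


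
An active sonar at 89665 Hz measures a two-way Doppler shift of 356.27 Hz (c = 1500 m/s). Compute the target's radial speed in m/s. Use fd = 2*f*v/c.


From fd = 2*f*v/c, v = c*fd/(2*f) = 1500 * 356.27 / (2*89665) = 2.98

2.98 m/s


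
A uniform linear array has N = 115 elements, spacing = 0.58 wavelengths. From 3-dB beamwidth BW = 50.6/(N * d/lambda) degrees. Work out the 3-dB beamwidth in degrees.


BW = 50.6 / (115 * 0.58) = 50.6 / 66.7 = 0.76

0.76 deg


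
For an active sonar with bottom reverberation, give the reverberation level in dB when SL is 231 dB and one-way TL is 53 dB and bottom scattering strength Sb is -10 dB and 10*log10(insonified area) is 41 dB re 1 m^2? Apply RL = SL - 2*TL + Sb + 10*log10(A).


156 dB


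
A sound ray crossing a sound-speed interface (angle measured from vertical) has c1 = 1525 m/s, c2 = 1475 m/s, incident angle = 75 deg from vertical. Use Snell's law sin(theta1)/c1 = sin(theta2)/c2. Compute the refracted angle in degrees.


sin(theta2) = (c2/c1)*sin(theta1) = (1475/1525)*sin(75 deg) = 0.93426
theta2 = arcsin(0.93426) = 69.11

69.11 deg


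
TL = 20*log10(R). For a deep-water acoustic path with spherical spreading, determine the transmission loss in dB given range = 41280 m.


92.31 dB


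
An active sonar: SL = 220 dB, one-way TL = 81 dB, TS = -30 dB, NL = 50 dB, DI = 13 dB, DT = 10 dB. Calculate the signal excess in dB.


SE = SL - 2*TL + TS - NL + DI - DT = 220 - 2*81 + (-30) - 50 + 13 - 10 = -19

-19 dB


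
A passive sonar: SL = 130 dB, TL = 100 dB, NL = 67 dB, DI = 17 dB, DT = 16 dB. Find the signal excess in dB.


SE = SL - TL - NL + DI - DT = 130 - 100 - 67 + 17 - 16 = -36

-36 dB


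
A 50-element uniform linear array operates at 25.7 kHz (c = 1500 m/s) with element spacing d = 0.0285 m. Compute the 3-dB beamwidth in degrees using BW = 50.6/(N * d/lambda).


Step 1: lambda = 1500/25700 = 0.05837 m
Step 2: d/lambda = 0.0285/0.05837 = 0.4883
Step 3: BW = 50.6/(N * d/lambda) = 50.6/(50 * 0.4883) = 2.07

2.07 deg


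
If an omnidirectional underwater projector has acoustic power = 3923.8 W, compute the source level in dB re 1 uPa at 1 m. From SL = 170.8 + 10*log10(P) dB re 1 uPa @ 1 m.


206.74 dB


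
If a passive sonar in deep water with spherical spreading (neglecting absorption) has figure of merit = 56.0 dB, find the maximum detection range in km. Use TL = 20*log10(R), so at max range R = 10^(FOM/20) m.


At max range FOM = TL, so 20*log10(R) = 56.0
R = 10^(56.0/20) = 630.96 m = 0.63 km

0.63 km
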